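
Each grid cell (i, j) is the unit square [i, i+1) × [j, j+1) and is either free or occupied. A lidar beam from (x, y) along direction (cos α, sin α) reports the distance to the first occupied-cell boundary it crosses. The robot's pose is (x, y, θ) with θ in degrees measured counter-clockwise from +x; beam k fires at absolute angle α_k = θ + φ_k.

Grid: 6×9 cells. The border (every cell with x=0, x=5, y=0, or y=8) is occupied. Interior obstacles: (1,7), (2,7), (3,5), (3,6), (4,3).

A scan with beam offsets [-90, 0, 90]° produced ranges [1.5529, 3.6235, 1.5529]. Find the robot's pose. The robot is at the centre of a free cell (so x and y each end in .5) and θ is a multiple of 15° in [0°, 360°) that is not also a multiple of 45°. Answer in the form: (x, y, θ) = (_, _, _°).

Candidates: 23 free-cell centres × 16 headings = 368 poses. Raycast each; keep the one whose scan matches to 4 dp.
  (3.5, 4.5, 255°): beam 1 = 2.5882 ≠ 1.5529 ✗
  (4.5, 7.5, 255°): beam 2 = 1.9319 ≠ 3.6235 ✗
  (1.5, 2.5, 195°): beam 1 = 1.9319 ≠ 1.5529 ✗
  (2.5, 1.5, 150°): beam 1 = 5.0000 ≠ 1.5529 ✗
  …
  (2.5, 3.5, 105°): r_1=1.5529, r_2=3.6235, r_3=1.5529 — all match ✓
Unique over the lattice → pose = (2.5, 3.5, 105°).

(x, y, θ) = (2.5, 3.5, 105°)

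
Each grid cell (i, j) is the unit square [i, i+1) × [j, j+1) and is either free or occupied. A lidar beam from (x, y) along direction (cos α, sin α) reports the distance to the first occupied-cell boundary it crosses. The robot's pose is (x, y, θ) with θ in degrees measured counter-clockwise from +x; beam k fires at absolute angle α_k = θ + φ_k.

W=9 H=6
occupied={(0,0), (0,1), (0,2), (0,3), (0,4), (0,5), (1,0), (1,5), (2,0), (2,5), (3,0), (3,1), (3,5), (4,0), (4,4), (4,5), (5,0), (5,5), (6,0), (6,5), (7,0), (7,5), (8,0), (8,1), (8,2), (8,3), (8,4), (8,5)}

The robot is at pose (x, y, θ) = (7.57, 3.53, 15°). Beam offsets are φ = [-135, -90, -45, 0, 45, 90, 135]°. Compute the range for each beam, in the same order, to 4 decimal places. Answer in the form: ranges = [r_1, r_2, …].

ranges = [2.9214, 1.6614, 0.4965, 0.4452, 0.8600, 1.5219, 2.9400]

beam 1: φ=-135°, α=240°
  cosα=-0.5000 sinα=-0.8660 | (7,3) | tMaxX 1.1400 tMaxY 0.6120 | tΔX 2.0000 tΔY 1.1547
    t=0.6120 [y] (7,2)
    t=1.1400 [x] (6,2)
    t=1.7667 [y] (6,1)
    t=2.9214 [y] (6,0) — stop
  → r_1 = 2.9214
beam 2: φ=-90°, α=285°
  cosα=0.2588 sinα=-0.9659 | (7,3) | tMaxX 1.6614 tMaxY 0.5487 | tΔX 3.8637 tΔY 1.0353
    t=0.5487 [y] (7,2)
    t=1.5840 [y] (7,1)
    t=1.6614 [x] (8,1) — stop
  → r_2 = 1.6614
beam 3: φ=-45°, α=330°
  cosα=0.8660 sinα=-0.5000 | (7,3) | tMaxX 0.4965 tMaxY 1.0600 | tΔX 1.1547 tΔY 2.0000
    t=0.4965 [x] (8,3) — stop
  → r_3 = 0.4965
beam 4: φ=0°, α=15°
  cosα=0.9659 sinα=0.2588 | (7,3) | tMaxX 0.4452 tMaxY 1.8159 | tΔX 1.0353 tΔY 3.8637
    t=0.4452 [x] (8,3) — stop
  → r_4 = 0.4452
beam 5: φ=45°, α=60°
  cosα=0.5000 sinα=0.8660 | (7,3) | tMaxX 0.8600 tMaxY 0.5427 | tΔX 2.0000 tΔY 1.1547
    t=0.5427 [y] (7,4)
    t=0.8600 [x] (8,4) — stop
  → r_5 = 0.8600
beam 6: φ=90°, α=105°
  cosα=-0.2588 sinα=0.9659 | (7,3) | tMaxX 2.2023 tMaxY 0.4866 | tΔX 3.8637 tΔY 1.0353
    t=0.4866 [y] (7,4)
    t=1.5219 [y] (7,5) — stop
  → r_6 = 1.5219
beam 7: φ=135°, α=150°
  cosα=-0.8660 sinα=0.5000 | (7,3) | tMaxX 0.6582 tMaxY 0.9400 | tΔX 1.1547 tΔY 2.0000
    t=0.6582 [x] (6,3)
    t=0.9400 [y] (6,4)
    t=1.8129 [x] (5,4)
    t=2.9400 [y] (5,5) — stop
  → r_7 = 2.9400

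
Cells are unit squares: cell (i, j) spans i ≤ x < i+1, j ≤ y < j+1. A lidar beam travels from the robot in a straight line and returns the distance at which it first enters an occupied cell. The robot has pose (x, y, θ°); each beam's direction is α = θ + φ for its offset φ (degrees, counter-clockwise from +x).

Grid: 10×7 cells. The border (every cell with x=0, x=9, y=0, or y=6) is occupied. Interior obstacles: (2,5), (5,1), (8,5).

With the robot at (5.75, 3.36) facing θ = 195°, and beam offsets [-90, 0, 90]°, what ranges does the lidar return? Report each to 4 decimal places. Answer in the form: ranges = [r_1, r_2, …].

beam 1: φ=-90°, α=105°
  d=(-0.2588,0.9659)  start (5,3)  tX=2.8978 tY=0.6626  stride 1/|dx|=3.8637 1/|dy|=1.0353
    cross y-line → (5,4), t=0.6626
    cross y-line → (5,5), t=1.6979
    cross y-line → (5,6), t=2.7331 (wall)
  → r_1 = 2.7331
beam 2: φ=0°, α=195°
  d=(-0.9659,-0.2588)  start (5,3)  tX=0.7765 tY=1.3909  stride 1/|dx|=1.0353 1/|dy|=3.8637
    cross x-line → (4,3), t=0.7765
    cross y-line → (4,2), t=1.3909
    cross x-line → (3,2), t=1.8117
    cross x-line → (2,2), t=2.8470
    cross x-line → (1,2), t=3.8823
    cross x-line → (0,2), t=4.9176 (wall)
  → r_2 = 4.9176
beam 3: φ=90°, α=285°
  d=(0.2588,-0.9659)  start (5,3)  tX=0.9659 tY=0.3727  stride 1/|dx|=3.8637 1/|dy|=1.0353
    cross y-line → (5,2), t=0.3727
    cross x-line → (6,2), t=0.9659
    cross y-line → (6,1), t=1.4080
    cross y-line → (6,0), t=2.4433 (wall)
  → r_3 = 2.4433

ranges = [2.7331, 4.9176, 2.4433]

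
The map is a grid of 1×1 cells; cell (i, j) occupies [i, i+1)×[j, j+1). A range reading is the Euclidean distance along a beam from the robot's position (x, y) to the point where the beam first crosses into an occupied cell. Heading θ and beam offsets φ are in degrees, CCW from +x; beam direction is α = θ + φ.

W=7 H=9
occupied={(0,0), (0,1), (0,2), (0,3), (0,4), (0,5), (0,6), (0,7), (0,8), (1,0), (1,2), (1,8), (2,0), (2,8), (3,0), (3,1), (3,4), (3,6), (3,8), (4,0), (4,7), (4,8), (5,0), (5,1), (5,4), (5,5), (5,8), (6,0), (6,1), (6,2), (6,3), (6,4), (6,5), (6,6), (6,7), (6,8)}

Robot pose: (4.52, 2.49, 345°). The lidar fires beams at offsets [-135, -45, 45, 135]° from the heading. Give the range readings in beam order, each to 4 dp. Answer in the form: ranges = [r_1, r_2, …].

ranges = [0.9800, 0.9600, 1.7090, 1.7436]

beam 1: φ=-135°, α=210°
  dir = (cos 210°, sin 210°) = (-0.8660, -0.5000); from cell (4,2)
  next x-line at t=0.6004, next y-line at t=0.9800; Δt_x=1.1547, Δt_y=2.0000
    x: enter (3,2) at t=0.6004
    y: enter (3,1) at t=0.9800 ← occupied
  → r_1 = 0.9800
beam 2: φ=-45°, α=300°
  dir = (cos 300°, sin 300°) = (0.5000, -0.8660); from cell (4,2)
  next x-line at t=0.9600, next y-line at t=0.5658; Δt_x=2.0000, Δt_y=1.1547
    y: enter (4,1) at t=0.5658
    x: enter (5,1) at t=0.9600 ← occupied
  → r_2 = 0.9600
beam 3: φ=45°, α=30°
  dir = (cos 30°, sin 30°) = (0.8660, 0.5000); from cell (4,2)
  next x-line at t=0.5543, next y-line at t=1.0200; Δt_x=1.1547, Δt_y=2.0000
    x: enter (5,2) at t=0.5543
    y: enter (5,3) at t=1.0200
    x: enter (6,3) at t=1.7090 ← occupied
  → r_3 = 1.7090
beam 4: φ=135°, α=120°
  dir = (cos 120°, sin 120°) = (-0.5000, 0.8660); from cell (4,2)
  next x-line at t=1.0400, next y-line at t=0.5889; Δt_x=2.0000, Δt_y=1.1547
    y: enter (4,3) at t=0.5889
    x: enter (3,3) at t=1.0400
    y: enter (3,4) at t=1.7436 ← occupied
  → r_4 = 1.7436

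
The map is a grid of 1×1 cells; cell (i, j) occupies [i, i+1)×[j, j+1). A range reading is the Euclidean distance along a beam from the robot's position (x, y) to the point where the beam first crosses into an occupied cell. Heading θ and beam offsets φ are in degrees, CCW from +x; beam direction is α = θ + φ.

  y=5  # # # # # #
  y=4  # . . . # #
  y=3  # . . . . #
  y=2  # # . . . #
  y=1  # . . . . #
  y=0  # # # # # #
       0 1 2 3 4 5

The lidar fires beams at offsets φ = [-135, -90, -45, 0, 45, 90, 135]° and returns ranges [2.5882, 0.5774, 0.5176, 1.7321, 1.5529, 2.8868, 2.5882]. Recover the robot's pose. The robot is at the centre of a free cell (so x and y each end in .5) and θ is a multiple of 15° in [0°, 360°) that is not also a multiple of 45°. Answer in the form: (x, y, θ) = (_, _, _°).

(x, y, θ) = (2.5, 2.5, 240°)

The pose lattice has 14·16 = 224 candidates. Test each by forward raycasting.
  (1.5, 1.5, 120°): beam 1 = 1.9319 ≠ 2.5882 ✗
  (4.5, 2.5, 330°): beam 1 = 3.6235 ≠ 2.5882 ✗
  (1.5, 4.5, 285°): beam 1 = 0.5774 ≠ 2.5882 ✗
  …
  (2.5, 2.5, 240°): r_1=2.5882, r_2=0.5774, r_3=0.5176, r_4=1.7321, r_5=1.5529, r_6=2.8868, r_7=2.5882 — all match ✓
Unique over the lattice → pose = (2.5, 2.5, 240°).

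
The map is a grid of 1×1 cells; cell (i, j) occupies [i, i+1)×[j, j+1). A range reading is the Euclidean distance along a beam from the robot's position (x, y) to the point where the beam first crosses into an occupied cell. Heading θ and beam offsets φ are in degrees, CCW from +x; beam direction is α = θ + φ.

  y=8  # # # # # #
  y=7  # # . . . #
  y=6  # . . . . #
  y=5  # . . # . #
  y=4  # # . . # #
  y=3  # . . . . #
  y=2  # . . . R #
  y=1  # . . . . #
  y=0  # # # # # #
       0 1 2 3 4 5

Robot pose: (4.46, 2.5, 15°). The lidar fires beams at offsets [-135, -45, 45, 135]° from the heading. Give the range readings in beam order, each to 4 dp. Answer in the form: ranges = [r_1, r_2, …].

ranges = [1.7321, 0.6235, 1.0800, 3.0000]

beam 1: φ=-135°, α=240°
  direction (-0.5000, -0.8660); cell (4,2); t to first gridline: x 0.9200, y 0.5774 (then +2.0000 / +1.1547)
    (4,1) via y @ 0.5774
    (3,1) via x @ 0.9200
    (3,0) via y @ 1.7321  # hit
  → r_1 = 1.7321
beam 2: φ=-45°, α=330°
  direction (0.8660, -0.5000); cell (4,2); t to first gridline: x 0.6235, y 1.0000 (then +1.1547 / +2.0000)
    (5,2) via x @ 0.6235  # hit
  → r_2 = 0.6235
beam 3: φ=45°, α=60°
  direction (0.5000, 0.8660); cell (4,2); t to first gridline: x 1.0800, y 0.5774 (then +2.0000 / +1.1547)
    (4,3) via y @ 0.5774
    (5,3) via x @ 1.0800  # hit
  → r_3 = 1.0800
beam 4: φ=135°, α=150°
  direction (-0.8660, 0.5000); cell (4,2); t to first gridline: x 0.5312, y 1.0000 (then +1.1547 / +2.0000)
    (3,2) via x @ 0.5312
    (3,3) via y @ 1.0000
    (2,3) via x @ 1.6859
    (1,3) via x @ 2.8406
    (1,4) via y @ 3.0000  # hit
  → r_4 = 3.0000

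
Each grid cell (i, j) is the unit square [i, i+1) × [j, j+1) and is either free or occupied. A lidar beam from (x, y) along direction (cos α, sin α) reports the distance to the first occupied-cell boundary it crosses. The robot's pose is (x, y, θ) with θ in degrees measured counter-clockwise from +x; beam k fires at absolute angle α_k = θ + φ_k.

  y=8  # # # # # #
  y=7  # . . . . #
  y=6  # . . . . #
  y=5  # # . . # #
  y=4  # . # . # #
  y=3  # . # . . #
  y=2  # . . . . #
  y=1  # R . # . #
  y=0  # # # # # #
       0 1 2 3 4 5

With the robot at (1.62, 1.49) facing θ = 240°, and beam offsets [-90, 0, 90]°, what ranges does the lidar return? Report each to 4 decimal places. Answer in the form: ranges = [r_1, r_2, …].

ranges = [0.7159, 0.5658, 0.9800]

beam 1: φ=-90°, α=150°
  cosα=-0.8660 sinα=0.5000 | (1,1) | tMaxX 0.7159 tMaxY 1.0200 | tΔX 1.1547 tΔY 2.0000
    t=0.7159 [x] (0,1) — stop
  → r_1 = 0.7159
beam 2: φ=0°, α=240°
  cosα=-0.5000 sinα=-0.8660 | (1,1) | tMaxX 1.2400 tMaxY 0.5658 | tΔX 2.0000 tΔY 1.1547
    t=0.5658 [y] (1,0) — stop
  → r_2 = 0.5658
beam 3: φ=90°, α=330°
  cosα=0.8660 sinα=-0.5000 | (1,1) | tMaxX 0.4388 tMaxY 0.9800 | tΔX 1.1547 tΔY 2.0000
    t=0.4388 [x] (2,1)
    t=0.9800 [y] (2,0) — stop
  → r_3 = 0.9800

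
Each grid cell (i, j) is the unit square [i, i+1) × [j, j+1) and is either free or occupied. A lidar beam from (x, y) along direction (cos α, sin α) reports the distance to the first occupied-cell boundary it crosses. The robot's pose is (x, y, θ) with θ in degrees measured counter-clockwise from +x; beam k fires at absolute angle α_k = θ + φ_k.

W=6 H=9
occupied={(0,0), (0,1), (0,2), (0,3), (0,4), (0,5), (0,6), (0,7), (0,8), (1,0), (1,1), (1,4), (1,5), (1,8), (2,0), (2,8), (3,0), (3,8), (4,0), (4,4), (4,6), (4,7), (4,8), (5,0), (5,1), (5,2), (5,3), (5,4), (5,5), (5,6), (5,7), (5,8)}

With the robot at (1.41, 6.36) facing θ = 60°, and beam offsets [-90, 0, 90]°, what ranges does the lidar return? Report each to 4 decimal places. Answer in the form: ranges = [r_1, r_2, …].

beam 1: φ=-90°, α=330°
  d=(0.8660,-0.5000)  start (1,6)  tX=0.6813 tY=0.7200  stride 1/|dx|=1.1547 1/|dy|=2.0000
    cross x-line → (2,6), t=0.6813
    cross y-line → (2,5), t=0.7200
    cross x-line → (3,5), t=1.8360
    cross y-line → (3,4), t=2.7200
    cross x-line → (4,4), t=2.9907 (wall)
  → r_1 = 2.9907
beam 2: φ=0°, α=60°
  d=(0.5000,0.8660)  start (1,6)  tX=1.1800 tY=0.7390  stride 1/|dx|=2.0000 1/|dy|=1.1547
    cross y-line → (1,7), t=0.7390
    cross x-line → (2,7), t=1.1800
    cross y-line → (2,8), t=1.8937 (wall)
  → r_2 = 1.8937
beam 3: φ=90°, α=150°
  d=(-0.8660,0.5000)  start (1,6)  tX=0.4734 tY=1.2800  stride 1/|dx|=1.1547 1/|dy|=2.0000
    cross x-line → (0,6), t=0.4734 (wall)
  → r_3 = 0.4734

ranges = [2.9907, 1.8937, 0.4734]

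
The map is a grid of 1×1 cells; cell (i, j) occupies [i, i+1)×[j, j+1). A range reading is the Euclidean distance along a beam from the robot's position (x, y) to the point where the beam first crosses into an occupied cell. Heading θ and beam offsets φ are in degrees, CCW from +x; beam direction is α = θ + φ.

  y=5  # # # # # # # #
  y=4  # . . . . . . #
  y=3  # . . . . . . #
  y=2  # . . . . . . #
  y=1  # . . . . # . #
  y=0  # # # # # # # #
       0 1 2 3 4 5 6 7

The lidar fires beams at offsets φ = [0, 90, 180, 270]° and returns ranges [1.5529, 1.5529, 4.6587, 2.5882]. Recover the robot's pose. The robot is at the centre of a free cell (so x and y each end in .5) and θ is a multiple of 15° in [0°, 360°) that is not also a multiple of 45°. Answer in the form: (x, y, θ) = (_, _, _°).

Enumerate (i+0.5, j+0.5, θ) over the 23 free cells and 16 admissible headings. For each, cast all 4 beams and compare to the given ranges.
  (3.5, 1.5, 165°): beam 1 = 2.5882 ≠ 1.5529 ✗
  (2.5, 1.5, 120°): beam 1 = 3.0000 ≠ 1.5529 ✗
  (1.5, 2.5, 210°): beam 1 = 0.5774 ≠ 1.5529 ✗
  …
  (2.5, 2.5, 195°): r_1=1.5529, r_2=1.5529, r_3=4.6587, r_4=2.5882 — all match ✓
Only this pose fits every beam.

(x, y, θ) = (2.5, 2.5, 195°)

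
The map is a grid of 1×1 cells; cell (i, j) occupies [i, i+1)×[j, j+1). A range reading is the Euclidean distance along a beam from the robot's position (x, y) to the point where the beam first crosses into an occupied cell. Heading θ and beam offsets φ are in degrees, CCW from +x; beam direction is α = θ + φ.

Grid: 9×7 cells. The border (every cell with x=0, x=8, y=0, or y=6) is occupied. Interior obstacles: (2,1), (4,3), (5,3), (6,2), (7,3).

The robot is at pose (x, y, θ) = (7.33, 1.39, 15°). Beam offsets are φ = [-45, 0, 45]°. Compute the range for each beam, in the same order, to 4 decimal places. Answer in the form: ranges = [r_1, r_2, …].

beam 1: φ=-45°, α=330°
  cosα=0.8660 sinα=-0.5000 | (7,1) | tMaxX 0.7736 tMaxY 0.7800 | tΔX 1.1547 tΔY 2.0000
    t=0.7736 [x] (8,1) — stop
  → r_1 = 0.7736
beam 2: φ=0°, α=15°
  cosα=0.9659 sinα=0.2588 | (7,1) | tMaxX 0.6936 tMaxY 2.3569 | tΔX 1.0353 tΔY 3.8637
    t=0.6936 [x] (8,1) — stop
  → r_2 = 0.6936
beam 3: φ=45°, α=60°
  cosα=0.5000 sinα=0.8660 | (7,1) | tMaxX 1.3400 tMaxY 0.7044 | tΔX 2.0000 tΔY 1.1547
    t=0.7044 [y] (7,2)
    t=1.3400 [x] (8,2) — stop
  → r_3 = 1.3400

ranges = [0.7736, 0.6936, 1.3400]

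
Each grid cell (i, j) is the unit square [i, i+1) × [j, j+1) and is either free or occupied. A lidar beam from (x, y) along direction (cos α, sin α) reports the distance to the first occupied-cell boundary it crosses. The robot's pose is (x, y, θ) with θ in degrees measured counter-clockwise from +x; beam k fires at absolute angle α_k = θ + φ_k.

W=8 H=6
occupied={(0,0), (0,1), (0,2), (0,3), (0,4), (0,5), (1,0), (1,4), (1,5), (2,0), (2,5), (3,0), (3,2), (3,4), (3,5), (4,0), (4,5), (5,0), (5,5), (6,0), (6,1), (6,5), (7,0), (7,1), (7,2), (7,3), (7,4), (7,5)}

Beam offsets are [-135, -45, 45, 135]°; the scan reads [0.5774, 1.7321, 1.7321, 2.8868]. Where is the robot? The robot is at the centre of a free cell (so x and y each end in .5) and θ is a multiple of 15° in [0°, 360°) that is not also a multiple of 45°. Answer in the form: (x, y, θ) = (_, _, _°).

(x, y, θ) = (4.5, 2.5, 285°)

Enumerate (i+0.5, j+0.5, θ) over the 20 free cells and 16 admissible headings. For each, cast all 4 beams and compare to the given ranges.
  (5.5, 3.5, 75°): beam 1 = 1.7321 ≠ 0.5774 ✗
  (2.5, 4.5, 120°): beam 1 = 0.5176 ≠ 0.5774 ✗
  (6.5, 4.5, 30°): beam 1 = 3.6235 ≠ 0.5774 ✗
  (2.5, 1.5, 150°): beam 1 = 4.6587 ≠ 0.5774 ✗
  …
  (4.5, 2.5, 285°): r_1=0.5774, r_2=1.7321, r_3=1.7321, r_4=2.8868 — all match ✓
Unique over the lattice → pose = (4.5, 2.5, 285°).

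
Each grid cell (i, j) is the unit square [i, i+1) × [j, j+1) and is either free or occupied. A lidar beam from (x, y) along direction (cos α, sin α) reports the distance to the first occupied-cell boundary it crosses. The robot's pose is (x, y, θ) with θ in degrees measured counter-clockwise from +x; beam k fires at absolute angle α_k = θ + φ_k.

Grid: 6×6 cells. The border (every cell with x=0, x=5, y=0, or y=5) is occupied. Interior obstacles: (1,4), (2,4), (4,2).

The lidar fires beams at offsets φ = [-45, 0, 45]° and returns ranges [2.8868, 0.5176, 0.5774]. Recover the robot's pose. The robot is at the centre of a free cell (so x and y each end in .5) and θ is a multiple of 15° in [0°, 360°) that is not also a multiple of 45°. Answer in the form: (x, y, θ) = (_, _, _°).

Candidates: 13 free-cell centres × 16 headings = 208 poses. Raycast each; keep the one whose scan matches to 4 dp.
  (2.5, 2.5, 210°): beam 1 = 1.5529 ≠ 2.8868 ✗
  (4.5, 3.5, 75°): beam 1 = 0.5774 ≠ 2.8868 ✗
  (1.5, 2.5, 300°): beam 1 = 1.5529 ≠ 2.8868 ✗
  …
  (2.5, 3.5, 75°): r_1=2.8868, r_2=0.5176, r_3=0.5774 — all match ✓
Only this pose fits every beam.

(x, y, θ) = (2.5, 3.5, 75°)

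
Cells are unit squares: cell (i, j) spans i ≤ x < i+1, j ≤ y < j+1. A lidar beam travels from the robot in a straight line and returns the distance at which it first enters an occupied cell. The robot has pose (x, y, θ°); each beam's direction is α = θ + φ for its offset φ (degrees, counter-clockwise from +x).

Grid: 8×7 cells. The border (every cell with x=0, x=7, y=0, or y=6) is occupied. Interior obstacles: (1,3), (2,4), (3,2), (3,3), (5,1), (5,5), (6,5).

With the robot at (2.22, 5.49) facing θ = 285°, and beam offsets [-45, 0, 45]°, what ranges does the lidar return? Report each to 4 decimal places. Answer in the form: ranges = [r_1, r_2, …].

ranges = [1.7205, 0.5073, 5.5195]

beam 1: φ=-45°, α=240°
  cosα=-0.5000 sinα=-0.8660 | (2,5) | tMaxX 0.4400 tMaxY 0.5658 | tΔX 2.0000 tΔY 1.1547
    t=0.4400 [x] (1,5)
    t=0.5658 [y] (1,4)
    t=1.7205 [y] (1,3) — stop
  → r_1 = 1.7205
beam 2: φ=0°, α=285°
  cosα=0.2588 sinα=-0.9659 | (2,5) | tMaxX 3.0137 tMaxY 0.5073 | tΔX 3.8637 tΔY 1.0353
    t=0.5073 [y] (2,4) — stop
  → r_2 = 0.5073
beam 3: φ=45°, α=330°
  cosα=0.8660 sinα=-0.5000 | (2,5) | tMaxX 0.9007 tMaxY 0.9800 | tΔX 1.1547 tΔY 2.0000
    t=0.9007 [x] (3,5)
    t=0.9800 [y] (3,4)
    t=2.0554 [x] (4,4)
    t=2.9800 [y] (4,3)
    t=3.2101 [x] (5,3)
    t=4.3648 [x] (6,3)
    t=4.9800 [y] (6,2)
    t=5.5195 [x] (7,2) — stop
  → r_3 = 5.5195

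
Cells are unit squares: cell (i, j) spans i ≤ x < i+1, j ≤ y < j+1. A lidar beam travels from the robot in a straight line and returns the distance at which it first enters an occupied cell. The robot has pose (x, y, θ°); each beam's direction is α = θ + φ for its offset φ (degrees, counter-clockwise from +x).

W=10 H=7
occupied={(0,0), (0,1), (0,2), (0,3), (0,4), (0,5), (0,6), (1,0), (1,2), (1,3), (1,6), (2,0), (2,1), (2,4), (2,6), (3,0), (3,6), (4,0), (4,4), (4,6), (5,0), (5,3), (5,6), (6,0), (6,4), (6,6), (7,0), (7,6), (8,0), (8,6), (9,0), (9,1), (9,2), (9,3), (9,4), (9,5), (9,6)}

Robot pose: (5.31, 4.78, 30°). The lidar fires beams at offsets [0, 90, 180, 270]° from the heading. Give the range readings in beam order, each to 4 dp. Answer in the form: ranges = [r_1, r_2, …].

beam 1: φ=0°, α=30°
  dir = (cos 30°, sin 30°) = (0.8660, 0.5000); from cell (5,4)
  next x-line at t=0.7967, next y-line at t=0.4400; Δt_x=1.1547, Δt_y=2.0000
    y: enter (5,5) at t=0.4400
    x: enter (6,5) at t=0.7967
    x: enter (7,5) at t=1.9514
    y: enter (7,6) at t=2.4400 ← occupied
  → r_1 = 2.4400
beam 2: φ=90°, α=120°
  dir = (cos 120°, sin 120°) = (-0.5000, 0.8660); from cell (5,4)
  next x-line at t=0.6200, next y-line at t=0.2540; Δt_x=2.0000, Δt_y=1.1547
    y: enter (5,5) at t=0.2540
    x: enter (4,5) at t=0.6200
    y: enter (4,6) at t=1.4087 ← occupied
  → r_2 = 1.4087
beam 3: φ=180°, α=210°
  dir = (cos 210°, sin 210°) = (-0.8660, -0.5000); from cell (5,4)
  next x-line at t=0.3580, next y-line at t=1.5600; Δt_x=1.1547, Δt_y=2.0000
    x: enter (4,4) at t=0.3580 ← occupied
  → r_3 = 0.3580
beam 4: φ=270°, α=300°
  dir = (cos 300°, sin 300°) = (0.5000, -0.8660); from cell (5,4)
  next x-line at t=1.3800, next y-line at t=0.9007; Δt_x=2.0000, Δt_y=1.1547
    y: enter (5,3) at t=0.9007 ← occupied
  → r_4 = 0.9007

ranges = [2.4400, 1.4087, 0.3580, 0.9007]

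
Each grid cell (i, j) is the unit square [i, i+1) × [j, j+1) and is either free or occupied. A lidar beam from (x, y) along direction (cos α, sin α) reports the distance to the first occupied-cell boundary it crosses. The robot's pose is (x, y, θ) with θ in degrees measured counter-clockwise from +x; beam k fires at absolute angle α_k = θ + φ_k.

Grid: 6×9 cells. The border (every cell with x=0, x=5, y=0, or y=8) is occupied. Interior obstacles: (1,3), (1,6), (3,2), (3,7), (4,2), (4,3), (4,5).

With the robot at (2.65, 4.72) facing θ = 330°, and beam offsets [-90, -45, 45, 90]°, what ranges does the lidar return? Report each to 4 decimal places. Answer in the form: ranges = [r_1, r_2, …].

ranges = [1.3000, 1.7807, 1.3976, 2.6327]

beam 1: φ=-90°, α=240°
  cosα=-0.5000 sinα=-0.8660 | (2,4) | tMaxX 1.3000 tMaxY 0.8314 | tΔX 2.0000 tΔY 1.1547
    t=0.8314 [y] (2,3)
    t=1.3000 [x] (1,3) — stop
  → r_1 = 1.3000
beam 2: φ=-45°, α=285°
  cosα=0.2588 sinα=-0.9659 | (2,4) | tMaxX 1.3523 tMaxY 0.7454 | tΔX 3.8637 tΔY 1.0353
    t=0.7454 [y] (2,3)
    t=1.3523 [x] (3,3)
    t=1.7807 [y] (3,2) — stop
  → r_2 = 1.7807
beam 3: φ=45°, α=15°
  cosα=0.9659 sinα=0.2588 | (2,4) | tMaxX 0.3623 tMaxY 1.0818 | tΔX 1.0353 tΔY 3.8637
    t=0.3623 [x] (3,4)
    t=1.0818 [y] (3,5)
    t=1.3976 [x] (4,5) — stop
  → r_3 = 1.3976
beam 4: φ=90°, α=60°
  cosα=0.5000 sinα=0.8660 | (2,4) | tMaxX 0.7000 tMaxY 0.3233 | tΔX 2.0000 tΔY 1.1547
    t=0.3233 [y] (2,5)
    t=0.7000 [x] (3,5)
    t=1.4780 [y] (3,6)
    t=2.6327 [y] (3,7) — stop
  → r_4 = 2.6327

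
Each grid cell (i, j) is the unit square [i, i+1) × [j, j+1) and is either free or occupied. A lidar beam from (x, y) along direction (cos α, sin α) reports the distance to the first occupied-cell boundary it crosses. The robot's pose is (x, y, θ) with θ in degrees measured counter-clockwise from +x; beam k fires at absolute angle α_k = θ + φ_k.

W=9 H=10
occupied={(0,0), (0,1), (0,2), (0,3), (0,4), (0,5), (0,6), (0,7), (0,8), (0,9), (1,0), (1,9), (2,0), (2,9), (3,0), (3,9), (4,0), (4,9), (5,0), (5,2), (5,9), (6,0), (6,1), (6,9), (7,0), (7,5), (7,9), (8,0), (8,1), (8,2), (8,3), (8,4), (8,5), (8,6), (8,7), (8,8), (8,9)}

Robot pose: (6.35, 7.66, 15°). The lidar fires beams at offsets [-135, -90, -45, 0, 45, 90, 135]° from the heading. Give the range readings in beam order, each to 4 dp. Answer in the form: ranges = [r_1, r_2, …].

beam 1: φ=-135°, α=240°
  direction (-0.5000, -0.8660); cell (6,7); t to first gridline: x 0.7000, y 0.7621 (then +2.0000 / +1.1547)
    (5,7) via x @ 0.7000
    (5,6) via y @ 0.7621
    (5,5) via y @ 1.9168
    (4,5) via x @ 2.7000
    (4,4) via y @ 3.0715
    (4,3) via y @ 4.2262
    (3,3) via x @ 4.7000
    (3,2) via y @ 5.3809
    (3,1) via y @ 6.5356
    (2,1) via x @ 6.7000
    (2,0) via y @ 7.6903  # hit
  → r_1 = 7.6903
beam 2: φ=-90°, α=285°
  direction (0.2588, -0.9659); cell (6,7); t to first gridline: x 2.5114, y 0.6833 (then +3.8637 / +1.0353)
    (6,6) via y @ 0.6833
    (6,5) via y @ 1.7186
    (7,5) via x @ 2.5114  # hit
  → r_2 = 2.5114
beam 3: φ=-45°, α=330°
  direction (0.8660, -0.5000); cell (6,7); t to first gridline: x 0.7506, y 1.3200 (then +1.1547 / +2.0000)
    (7,7) via x @ 0.7506
    (7,6) via y @ 1.3200
    (8,6) via x @ 1.9053  # hit
  → r_3 = 1.9053
beam 4: φ=0°, α=15°
  direction (0.9659, 0.2588); cell (6,7); t to first gridline: x 0.6729, y 1.3137 (then +1.0353 / +3.8637)
    (7,7) via x @ 0.6729
    (7,8) via y @ 1.3137
    (8,8) via x @ 1.7082  # hit
  → r_4 = 1.7082
beam 5: φ=45°, α=60°
  direction (0.5000, 0.8660); cell (6,7); t to first gridline: x 1.3000, y 0.3926 (then +2.0000 / +1.1547)
    (6,8) via y @ 0.3926
    (7,8) via x @ 1.3000
    (7,9) via y @ 1.5473  # hit
  → r_5 = 1.5473
beam 6: φ=90°, α=105°
  direction (-0.2588, 0.9659); cell (6,7); t to first gridline: x 1.3523, y 0.3520 (then +3.8637 / +1.0353)
    (6,8) via y @ 0.3520
    (5,8) via x @ 1.3523
    (5,9) via y @ 1.3873  # hit
  → r_6 = 1.3873
beam 7: φ=135°, α=150°
  direction (-0.8660, 0.5000); cell (6,7); t to first gridline: x 0.4041, y 0.6800 (then +1.1547 / +2.0000)
    (5,7) via x @ 0.4041
    (5,8) via y @ 0.6800
    (4,8) via x @ 1.5588
    (4,9) via y @ 2.6800  # hit
  → r_7 = 2.6800

ranges = [7.6903, 2.5114, 1.9053, 1.7082, 1.5473, 1.3873, 2.6800]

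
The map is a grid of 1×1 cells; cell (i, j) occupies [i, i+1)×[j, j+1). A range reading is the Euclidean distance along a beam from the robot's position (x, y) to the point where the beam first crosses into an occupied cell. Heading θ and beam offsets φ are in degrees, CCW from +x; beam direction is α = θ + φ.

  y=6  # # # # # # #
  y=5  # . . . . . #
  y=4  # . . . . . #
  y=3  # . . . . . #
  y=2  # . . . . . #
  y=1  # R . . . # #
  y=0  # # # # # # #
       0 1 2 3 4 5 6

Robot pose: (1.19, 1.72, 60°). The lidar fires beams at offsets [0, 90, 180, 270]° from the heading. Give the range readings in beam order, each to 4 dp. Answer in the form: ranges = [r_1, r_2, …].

ranges = [4.9421, 0.2194, 0.3800, 1.4400]

beam 1: φ=0°, α=60°
  dir = (cos 60°, sin 60°) = (0.5000, 0.8660); from cell (1,1)
  next x-line at t=1.6200, next y-line at t=0.3233; Δt_x=2.0000, Δt_y=1.1547
    y: enter (1,2) at t=0.3233
    y: enter (1,3) at t=1.4780
    x: enter (2,3) at t=1.6200
    y: enter (2,4) at t=2.6327
    x: enter (3,4) at t=3.6200
    y: enter (3,5) at t=3.7874
    y: enter (3,6) at t=4.9421 ← occupied
  → r_1 = 4.9421
beam 2: φ=90°, α=150°
  dir = (cos 150°, sin 150°) = (-0.8660, 0.5000); from cell (1,1)
  next x-line at t=0.2194, next y-line at t=0.5600; Δt_x=1.1547, Δt_y=2.0000
    x: enter (0,1) at t=0.2194 ← occupied
  → r_2 = 0.2194
beam 3: φ=180°, α=240°
  dir = (cos 240°, sin 240°) = (-0.5000, -0.8660); from cell (1,1)
  next x-line at t=0.3800, next y-line at t=0.8314; Δt_x=2.0000, Δt_y=1.1547
    x: enter (0,1) at t=0.3800 ← occupied
  → r_3 = 0.3800
beam 4: φ=270°, α=330°
  dir = (cos 330°, sin 330°) = (0.8660, -0.5000); from cell (1,1)
  next x-line at t=0.9353, next y-line at t=1.4400; Δt_x=1.1547, Δt_y=2.0000
    x: enter (2,1) at t=0.9353
    y: enter (2,0) at t=1.4400 ← occupied
  → r_4 = 1.4400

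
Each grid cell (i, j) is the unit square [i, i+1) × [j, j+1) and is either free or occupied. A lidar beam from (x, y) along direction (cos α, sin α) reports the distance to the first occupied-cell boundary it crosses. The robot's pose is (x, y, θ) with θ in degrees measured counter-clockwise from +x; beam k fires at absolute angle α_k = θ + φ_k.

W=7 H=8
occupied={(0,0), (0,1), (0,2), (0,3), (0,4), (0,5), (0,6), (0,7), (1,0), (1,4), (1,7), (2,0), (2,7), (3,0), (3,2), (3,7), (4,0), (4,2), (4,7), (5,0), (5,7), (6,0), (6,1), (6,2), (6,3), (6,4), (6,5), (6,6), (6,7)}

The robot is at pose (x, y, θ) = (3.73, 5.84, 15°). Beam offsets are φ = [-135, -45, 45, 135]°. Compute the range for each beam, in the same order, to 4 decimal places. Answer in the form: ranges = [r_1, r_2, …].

beam 1: φ=-135°, α=240°
  dir = (cos 240°, sin 240°) = (-0.5000, -0.8660); from cell (3,5)
  next x-line at t=1.4600, next y-line at t=0.9699; Δt_x=2.0000, Δt_y=1.1547
    y: enter (3,4) at t=0.9699
    x: enter (2,4) at t=1.4600
    y: enter (2,3) at t=2.1246
    y: enter (2,2) at t=3.2793
    x: enter (1,2) at t=3.4600
    y: enter (1,1) at t=4.4341
    x: enter (0,1) at t=5.4600 ← occupied
  → r_1 = 5.4600
beam 2: φ=-45°, α=330°
  dir = (cos 330°, sin 330°) = (0.8660, -0.5000); from cell (3,5)
  next x-line at t=0.3118, next y-line at t=1.6800; Δt_x=1.1547, Δt_y=2.0000
    x: enter (4,5) at t=0.3118
    x: enter (5,5) at t=1.4665
    y: enter (5,4) at t=1.6800
    x: enter (6,4) at t=2.6212 ← occupied
  → r_2 = 2.6212
beam 3: φ=45°, α=60°
  dir = (cos 60°, sin 60°) = (0.5000, 0.8660); from cell (3,5)
  next x-line at t=0.5400, next y-line at t=0.1848; Δt_x=2.0000, Δt_y=1.1547
    y: enter (3,6) at t=0.1848
    x: enter (4,6) at t=0.5400
    y: enter (4,7) at t=1.3395 ← occupied
  → r_3 = 1.3395
beam 4: φ=135°, α=150°
  dir = (cos 150°, sin 150°) = (-0.8660, 0.5000); from cell (3,5)
  next x-line at t=0.8429, next y-line at t=0.3200; Δt_x=1.1547, Δt_y=2.0000
    y: enter (3,6) at t=0.3200
    x: enter (2,6) at t=0.8429
    x: enter (1,6) at t=1.9976
    y: enter (1,7) at t=2.3200 ← occupied
  → r_4 = 2.3200

ranges = [5.4600, 2.6212, 1.3395, 2.3200]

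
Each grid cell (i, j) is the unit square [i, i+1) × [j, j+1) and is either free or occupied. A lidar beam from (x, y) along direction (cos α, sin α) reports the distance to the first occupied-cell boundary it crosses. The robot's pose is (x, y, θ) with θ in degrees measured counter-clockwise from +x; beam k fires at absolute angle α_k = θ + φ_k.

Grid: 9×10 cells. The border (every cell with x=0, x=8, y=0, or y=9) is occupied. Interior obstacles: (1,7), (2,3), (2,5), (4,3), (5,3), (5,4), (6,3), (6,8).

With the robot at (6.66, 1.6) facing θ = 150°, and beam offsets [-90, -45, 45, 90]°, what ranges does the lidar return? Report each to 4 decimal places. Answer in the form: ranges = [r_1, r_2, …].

ranges = [2.6800, 1.4494, 2.3182, 0.6928]

beam 1: φ=-90°, α=60°
  dir = (cos 60°, sin 60°) = (0.5000, 0.8660); from cell (6,1)
  next x-line at t=0.6800, next y-line at t=0.4619; Δt_x=2.0000, Δt_y=1.1547
    y: enter (6,2) at t=0.4619
    x: enter (7,2) at t=0.6800
    y: enter (7,3) at t=1.6166
    x: enter (8,3) at t=2.6800 ← occupied
  → r_1 = 2.6800
beam 2: φ=-45°, α=105°
  dir = (cos 105°, sin 105°) = (-0.2588, 0.9659); from cell (6,1)
  next x-line at t=2.5500, next y-line at t=0.4141; Δt_x=3.8637, Δt_y=1.0353
    y: enter (6,2) at t=0.4141
    y: enter (6,3) at t=1.4494 ← occupied
  → r_2 = 1.4494
beam 3: φ=45°, α=195°
  dir = (cos 195°, sin 195°) = (-0.9659, -0.2588); from cell (6,1)
  next x-line at t=0.6833, next y-line at t=2.3182; Δt_x=1.0353, Δt_y=3.8637
    x: enter (5,1) at t=0.6833
    x: enter (4,1) at t=1.7186
    y: enter (4,0) at t=2.3182 ← occupied
  → r_3 = 2.3182
beam 4: φ=90°, α=240°
  dir = (cos 240°, sin 240°) = (-0.5000, -0.8660); from cell (6,1)
  next x-line at t=1.3200, next y-line at t=0.6928; Δt_x=2.0000, Δt_y=1.1547
    y: enter (6,0) at t=0.6928 ← occupied
  → r_4 = 0.6928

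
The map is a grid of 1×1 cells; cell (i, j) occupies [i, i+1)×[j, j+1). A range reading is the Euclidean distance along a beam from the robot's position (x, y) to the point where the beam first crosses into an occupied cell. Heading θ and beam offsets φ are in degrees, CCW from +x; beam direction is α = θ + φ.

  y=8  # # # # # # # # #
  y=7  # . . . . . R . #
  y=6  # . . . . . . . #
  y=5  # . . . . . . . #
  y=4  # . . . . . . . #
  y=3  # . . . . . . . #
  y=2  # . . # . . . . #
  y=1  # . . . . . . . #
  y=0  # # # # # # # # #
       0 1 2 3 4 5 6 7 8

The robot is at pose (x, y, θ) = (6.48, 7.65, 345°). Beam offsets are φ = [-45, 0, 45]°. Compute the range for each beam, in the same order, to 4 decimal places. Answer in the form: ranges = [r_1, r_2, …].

ranges = [3.0400, 1.5736, 0.7000]

beam 1: φ=-45°, α=300°
  cosα=0.5000 sinα=-0.8660 | (6,7) | tMaxX 1.0400 tMaxY 0.7506 | tΔX 2.0000 tΔY 1.1547
    t=0.7506 [y] (6,6)
    t=1.0400 [x] (7,6)
    t=1.9053 [y] (7,5)
    t=3.0400 [x] (8,5) — stop
  → r_1 = 3.0400
beam 2: φ=0°, α=345°
  cosα=0.9659 sinα=-0.2588 | (6,7) | tMaxX 0.5383 tMaxY 2.5114 | tΔX 1.0353 tΔY 3.8637
    t=0.5383 [x] (7,7)
    t=1.5736 [x] (8,7) — stop
  → r_2 = 1.5736
beam 3: φ=45°, α=30°
  cosα=0.8660 sinα=0.5000 | (6,7) | tMaxX 0.6004 tMaxY 0.7000 | tΔX 1.1547 tΔY 2.0000
    t=0.6004 [x] (7,7)
    t=0.7000 [y] (7,8) — stop
  → r_3 = 0.7000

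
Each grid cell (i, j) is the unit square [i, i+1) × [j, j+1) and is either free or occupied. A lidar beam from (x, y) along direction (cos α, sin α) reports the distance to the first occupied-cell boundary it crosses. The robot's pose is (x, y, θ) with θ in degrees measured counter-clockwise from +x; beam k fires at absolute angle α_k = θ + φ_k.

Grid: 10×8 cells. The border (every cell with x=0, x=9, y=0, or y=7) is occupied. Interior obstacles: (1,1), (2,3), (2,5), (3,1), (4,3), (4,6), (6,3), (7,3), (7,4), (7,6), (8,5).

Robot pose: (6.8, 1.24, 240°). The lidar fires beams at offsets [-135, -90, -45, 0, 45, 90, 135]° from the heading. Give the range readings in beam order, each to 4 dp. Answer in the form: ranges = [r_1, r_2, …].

beam 1: φ=-135°, α=105°
  d=(-0.2588,0.9659)  start (6,1)  tX=3.0910 tY=0.7868  stride 1/|dx|=3.8637 1/|dy|=1.0353
    cross y-line → (6,2), t=0.7868
    cross y-line → (6,3), t=1.8221 (wall)
  → r_1 = 1.8221
beam 2: φ=-90°, α=150°
  d=(-0.8660,0.5000)  start (6,1)  tX=0.9238 tY=1.5200  stride 1/|dx|=1.1547 1/|dy|=2.0000
    cross x-line → (5,1), t=0.9238
    cross y-line → (5,2), t=1.5200
    cross x-line → (4,2), t=2.0785
    cross x-line → (3,2), t=3.2332
    cross y-line → (3,3), t=3.5200
    cross x-line → (2,3), t=4.3879 (wall)
  → r_2 = 4.3879
beam 3: φ=-45°, α=195°
  d=(-0.9659,-0.2588)  start (6,1)  tX=0.8282 tY=0.9273  stride 1/|dx|=1.0353 1/|dy|=3.8637
    cross x-line → (5,1), t=0.8282
    cross y-line → (5,0), t=0.9273 (wall)
  → r_3 = 0.9273
beam 4: φ=0°, α=240°
  d=(-0.5000,-0.8660)  start (6,1)  tX=1.6000 tY=0.2771  stride 1/|dx|=2.0000 1/|dy|=1.1547
    cross y-line → (6,0), t=0.2771 (wall)
  → r_4 = 0.2771
beam 5: φ=45°, α=285°
  d=(0.2588,-0.9659)  start (6,1)  tX=0.7727 tY=0.2485  stride 1/|dx|=3.8637 1/|dy|=1.0353
    cross y-line → (6,0), t=0.2485 (wall)
  → r_5 = 0.2485
beam 6: φ=90°, α=330°
  d=(0.8660,-0.5000)  start (6,1)  tX=0.2309 tY=0.4800  stride 1/|dx|=1.1547 1/|dy|=2.0000
    cross x-line → (7,1), t=0.2309
    cross y-line → (7,0), t=0.4800 (wall)
  → r_6 = 0.4800
beam 7: φ=135°, α=15°
  d=(0.9659,0.2588)  start (6,1)  tX=0.2071 tY=2.9364  stride 1/|dx|=1.0353 1/|dy|=3.8637
    cross x-line → (7,1), t=0.2071
    cross x-line → (8,1), t=1.2423
    cross x-line → (9,1), t=2.2776 (wall)
  → r_7 = 2.2776

ranges = [1.8221, 4.3879, 0.9273, 0.2771, 0.2485, 0.4800, 2.2776]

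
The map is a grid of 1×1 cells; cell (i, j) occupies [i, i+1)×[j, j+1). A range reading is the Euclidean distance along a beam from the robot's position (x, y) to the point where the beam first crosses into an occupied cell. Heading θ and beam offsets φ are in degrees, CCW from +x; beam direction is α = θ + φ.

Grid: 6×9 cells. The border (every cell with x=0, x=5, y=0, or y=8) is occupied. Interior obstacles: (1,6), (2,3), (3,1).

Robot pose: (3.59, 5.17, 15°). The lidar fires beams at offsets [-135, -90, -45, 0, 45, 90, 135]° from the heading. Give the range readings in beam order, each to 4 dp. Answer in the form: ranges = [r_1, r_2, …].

beam 1: φ=-135°, α=240°
  cosα=-0.5000 sinα=-0.8660 | (3,5) | tMaxX 1.1800 tMaxY 0.1963 | tΔX 2.0000 tΔY 1.1547
    t=0.1963 [y] (3,4)
    t=1.1800 [x] (2,4)
    t=1.3510 [y] (2,3) — stop
  → r_1 = 1.3510
beam 2: φ=-90°, α=285°
  cosα=0.2588 sinα=-0.9659 | (3,5) | tMaxX 1.5841 tMaxY 0.1760 | tΔX 3.8637 tΔY 1.0353
    t=0.1760 [y] (3,4)
    t=1.2113 [y] (3,3)
    t=1.5841 [x] (4,3)
    t=2.2465 [y] (4,2)
    t=3.2818 [y] (4,1)
    t=4.3171 [y] (4,0) — stop
  → r_2 = 4.3171
beam 3: φ=-45°, α=330°
  cosα=0.8660 sinα=-0.5000 | (3,5) | tMaxX 0.4734 tMaxY 0.3400 | tΔX 1.1547 tΔY 2.0000
    t=0.3400 [y] (3,4)
    t=0.4734 [x] (4,4)
    t=1.6281 [x] (5,4) — stop
  → r_3 = 1.6281
beam 4: φ=0°, α=15°
  cosα=0.9659 sinα=0.2588 | (3,5) | tMaxX 0.4245 tMaxY 3.2069 | tΔX 1.0353 tΔY 3.8637
    t=0.4245 [x] (4,5)
    t=1.4597 [x] (5,5) — stop
  → r_4 = 1.4597
beam 5: φ=45°, α=60°
  cosα=0.5000 sinα=0.8660 | (3,5) | tMaxX 0.8200 tMaxY 0.9584 | tΔX 2.0000 tΔY 1.1547
    t=0.8200 [x] (4,5)
    t=0.9584 [y] (4,6)
    t=2.1131 [y] (4,7)
    t=2.8200 [x] (5,7) — stop
  → r_5 = 2.8200
beam 6: φ=90°, α=105°
  cosα=-0.2588 sinα=0.9659 | (3,5) | tMaxX 2.2796 tMaxY 0.8593 | tΔX 3.8637 tΔY 1.0353
    t=0.8593 [y] (3,6)
    t=1.8946 [y] (3,7)
    t=2.2796 [x] (2,7)
    t=2.9298 [y] (2,8) — stop
  → r_6 = 2.9298
beam 7: φ=135°, α=150°
  cosα=-0.8660 sinα=0.5000 | (3,5) | tMaxX 0.6813 tMaxY 1.6600 | tΔX 1.1547 tΔY 2.0000
    t=0.6813 [x] (2,5)
    t=1.6600 [y] (2,6)
    t=1.8360 [x] (1,6) — stop
  → r_7 = 1.8360

ranges = [1.3510, 4.3171, 1.6281, 1.4597, 2.8200, 2.9298, 1.8360]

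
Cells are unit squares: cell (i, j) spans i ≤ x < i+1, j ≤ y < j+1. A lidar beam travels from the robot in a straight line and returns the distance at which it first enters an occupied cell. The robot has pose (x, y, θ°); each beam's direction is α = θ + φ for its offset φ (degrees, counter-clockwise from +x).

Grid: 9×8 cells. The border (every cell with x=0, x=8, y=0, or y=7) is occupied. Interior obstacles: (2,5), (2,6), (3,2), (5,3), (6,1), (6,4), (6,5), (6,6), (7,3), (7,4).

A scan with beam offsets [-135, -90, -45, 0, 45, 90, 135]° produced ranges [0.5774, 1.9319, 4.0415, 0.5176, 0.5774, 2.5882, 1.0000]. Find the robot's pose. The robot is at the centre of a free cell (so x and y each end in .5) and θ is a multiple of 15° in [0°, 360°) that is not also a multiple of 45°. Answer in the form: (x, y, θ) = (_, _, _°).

(x, y, θ) = (3.5, 1.5, 75°)

The pose lattice has 32·16 = 512 candidates. Test each by forward raycasting.
  (3.5, 6.5, 60°): beam 1 = 5.6940 ≠ 0.5774 ✗
  (2.5, 1.5, 60°): beam 1 = 0.5176 ≠ 0.5774 ✗
  (3.5, 5.5, 75°): beam 1 = 5.0000 ≠ 0.5774 ✗
  (1.5, 6.5, 30°): beam 1 = 1.9319 ≠ 0.5774 ✗
  …
  (3.5, 1.5, 75°): r_1=0.5774, r_2=1.9319, r_3=4.0415, r_4=0.5176, r_5=0.5774, r_6=2.5882, r_7=1.0000 — all match ✓
Unique over the lattice → pose = (3.5, 1.5, 75°).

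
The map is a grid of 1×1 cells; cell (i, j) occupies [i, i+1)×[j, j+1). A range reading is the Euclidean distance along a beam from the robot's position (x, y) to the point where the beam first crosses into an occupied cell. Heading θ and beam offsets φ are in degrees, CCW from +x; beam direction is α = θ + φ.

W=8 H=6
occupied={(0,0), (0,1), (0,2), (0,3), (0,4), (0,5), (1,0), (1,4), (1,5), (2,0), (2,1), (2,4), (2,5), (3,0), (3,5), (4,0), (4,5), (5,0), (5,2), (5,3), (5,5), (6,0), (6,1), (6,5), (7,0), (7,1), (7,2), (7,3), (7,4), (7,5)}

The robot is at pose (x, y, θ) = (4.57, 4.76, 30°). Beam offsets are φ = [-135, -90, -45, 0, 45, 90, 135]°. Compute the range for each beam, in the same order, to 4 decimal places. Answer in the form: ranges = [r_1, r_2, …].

beam 1: φ=-135°, α=255°
  dir = (cos 255°, sin 255°) = (-0.2588, -0.9659); from cell (4,4)
  next x-line at t=2.2023, next y-line at t=0.7868; Δt_x=3.8637, Δt_y=1.0353
    y: enter (4,3) at t=0.7868
    y: enter (4,2) at t=1.8221
    x: enter (3,2) at t=2.2023
    y: enter (3,1) at t=2.8574
    y: enter (3,0) at t=3.8926 ← occupied
  → r_1 = 3.8926
beam 2: φ=-90°, α=300°
  dir = (cos 300°, sin 300°) = (0.5000, -0.8660); from cell (4,4)
  next x-line at t=0.8600, next y-line at t=0.8776; Δt_x=2.0000, Δt_y=1.1547
    x: enter (5,4) at t=0.8600
    y: enter (5,3) at t=0.8776 ← occupied
  → r_2 = 0.8776
beam 3: φ=-45°, α=345°
  dir = (cos 345°, sin 345°) = (0.9659, -0.2588); from cell (4,4)
  next x-line at t=0.4452, next y-line at t=2.9364; Δt_x=1.0353, Δt_y=3.8637
    x: enter (5,4) at t=0.4452
    x: enter (6,4) at t=1.4804
    x: enter (7,4) at t=2.5157 ← occupied
  → r_3 = 2.5157
beam 4: φ=0°, α=30°
  dir = (cos 30°, sin 30°) = (0.8660, 0.5000); from cell (4,4)
  next x-line at t=0.4965, next y-line at t=0.4800; Δt_x=1.1547, Δt_y=2.0000
    y: enter (4,5) at t=0.4800 ← occupied
  → r_4 = 0.4800
beam 5: φ=45°, α=75°
  dir = (cos 75°, sin 75°) = (0.2588, 0.9659); from cell (4,4)
  next x-line at t=1.6614, next y-line at t=0.2485; Δt_x=3.8637, Δt_y=1.0353
    y: enter (4,5) at t=0.2485 ← occupied
  → r_5 = 0.2485
beam 6: φ=90°, α=120°
  dir = (cos 120°, sin 120°) = (-0.5000, 0.8660); from cell (4,4)
  next x-line at t=1.1400, next y-line at t=0.2771; Δt_x=2.0000, Δt_y=1.1547
    y: enter (4,5) at t=0.2771 ← occupied
  → r_6 = 0.2771
beam 7: φ=135°, α=165°
  dir = (cos 165°, sin 165°) = (-0.9659, 0.2588); from cell (4,4)
  next x-line at t=0.5901, next y-line at t=0.9273; Δt_x=1.0353, Δt_y=3.8637
    x: enter (3,4) at t=0.5901
    y: enter (3,5) at t=0.9273 ← occupied
  → r_7 = 0.9273

ranges = [3.8926, 0.8776, 2.5157, 0.4800, 0.2485, 0.2771, 0.9273]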